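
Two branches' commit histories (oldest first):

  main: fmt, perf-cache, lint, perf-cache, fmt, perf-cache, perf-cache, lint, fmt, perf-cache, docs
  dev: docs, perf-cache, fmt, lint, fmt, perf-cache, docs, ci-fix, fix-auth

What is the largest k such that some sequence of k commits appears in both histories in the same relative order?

One common subsequence of length 6: perf-cache (main #4, dev #2), fmt (main #5, dev #3), lint (main #8, dev #4), fmt (main #9, dev #5), perf-cache (main #10, dev #6), docs (main #11, dev #7). dp[11][9] = 6 confirms this is the maximum.

6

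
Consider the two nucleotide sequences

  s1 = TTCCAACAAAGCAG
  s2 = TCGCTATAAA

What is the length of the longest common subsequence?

Match T [2,1], then C [3,2], then C [4,4], then A [5,6], then A [9,8], then A [10,9], then A [13,10] — 7 bases in the same relative order in both. Since dp[14][10] = 7, nothing longer is possible.

7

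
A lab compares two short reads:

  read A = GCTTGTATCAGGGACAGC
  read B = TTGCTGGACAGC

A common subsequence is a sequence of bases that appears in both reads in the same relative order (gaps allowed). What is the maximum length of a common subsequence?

Pick T at read A[3]=read B[1], then T at read A[4]=read B[2], then G at read A[5]=read B[3], then T at read A[8]=read B[5], then G at read A[12]=read B[6], then G at read A[13]=read B[7], then A at read A[14]=read B[8], then C at read A[15]=read B[9], then A at read A[16]=read B[10], then G at read A[17]=read B[11], then C at read A[18]=read B[12]; all 11 bases appear in both, in order. The LCS DP gives dp[18][12] = 11, so this is optimal.

11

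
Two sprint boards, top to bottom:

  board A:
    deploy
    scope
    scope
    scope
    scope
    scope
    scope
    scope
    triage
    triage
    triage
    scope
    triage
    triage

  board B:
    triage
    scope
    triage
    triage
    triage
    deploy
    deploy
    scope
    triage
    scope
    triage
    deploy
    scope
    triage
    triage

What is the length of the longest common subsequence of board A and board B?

Pick deploy (board A #1, board B #7) → scope (board A #2, board B #8) → scope (board A #8, board B #10) → triage (board A #9, board B #11) → scope (board A #12, board B #13) → triage (board A #13, board B #14) → triage (board A #14, board B #15); all 7 tasks appear in both, in order, and the DP table's final entry dp[14][15] is also 7, so no common subsequence is longer.

7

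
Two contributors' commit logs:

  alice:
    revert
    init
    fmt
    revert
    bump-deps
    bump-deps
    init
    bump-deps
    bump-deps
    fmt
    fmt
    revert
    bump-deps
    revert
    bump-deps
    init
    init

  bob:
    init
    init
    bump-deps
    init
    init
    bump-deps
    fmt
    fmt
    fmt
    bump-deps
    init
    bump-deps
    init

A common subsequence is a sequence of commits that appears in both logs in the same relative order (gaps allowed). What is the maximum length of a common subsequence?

9

One common subsequence of length 9: init at alice[2]=bob[2], bump-deps at alice[5]=bob[3], init at alice[7]=bob[5], bump-deps at alice[8]=bob[6], fmt at alice[10]=bob[8], fmt at alice[11]=bob[9], bump-deps at alice[13]=bob[10], bump-deps at alice[15]=bob[12], init at alice[17]=bob[13]. The LCS DP gives dp[17][13] = 9, so this is optimal.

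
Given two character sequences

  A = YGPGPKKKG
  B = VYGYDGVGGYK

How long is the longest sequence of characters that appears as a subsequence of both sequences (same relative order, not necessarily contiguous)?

4

Let dp[i][j] be the LCS length of the first i characters of A and the first j characters of B. dp[i][j] = dp[i-1][j-1]+1 when the i-th and j-th characters match, else max(dp[i-1][j], dp[i][j-1]).
    ·  V  Y  G  Y  D  G  V  G  G  Y  K
 ·  0  0  0  0  0  0  0  0  0  0  0  0
 Y  0  0  1  1  1  1  1  1  1  1  1  1
 G  0  0  1  2  2  2  2  2  2  2  2  2
 P  0  0  1  2  2  2  2  2  2  2  2  2
 G  0  0  1  2  2  2  3  3  3  3  3  3
 P  0  0  1  2  2  2  3  3  3  3  3  3
 K  0  0  1  2  2  2  3  3  3  3  3  4
 K  0  0  1  2  2  2  3  3  3  3  3  4
 K  0  0  1  2  2  2  3  3  3  3  3  4
 G  0  0  1  2  2  2  3  3  4  4  4  4
dp[9][11] = 4. One LCS (by backtracking along matches): YGGK.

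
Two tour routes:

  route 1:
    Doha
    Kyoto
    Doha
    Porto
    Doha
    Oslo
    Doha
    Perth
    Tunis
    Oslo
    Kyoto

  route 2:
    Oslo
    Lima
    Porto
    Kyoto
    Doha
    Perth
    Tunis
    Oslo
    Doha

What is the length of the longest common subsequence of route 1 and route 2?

Pick Kyoto [2,4] → Doha [7,5] → Perth [8,6] → Tunis [9,7] → Oslo [10,8]; all 5 stops appear in both, in order. dp[11][9] = 5 confirms this is the maximum.

5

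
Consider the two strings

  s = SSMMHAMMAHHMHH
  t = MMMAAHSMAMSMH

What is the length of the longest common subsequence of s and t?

One common subsequence of length 7: M [3,2], M [4,3], H [5,6], A [6,9], M [7,10], M [12,12], H [14,13]. dp[14][13] = 7 confirms this is the maximum.

7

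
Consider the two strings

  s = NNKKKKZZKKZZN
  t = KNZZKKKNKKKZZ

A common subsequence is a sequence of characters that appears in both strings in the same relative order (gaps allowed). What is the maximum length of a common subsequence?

One common subsequence of length 9: N (s #1, t #2); then K (s #3, t #5); then K (s #4, t #6); then K (s #5, t #7); then K (s #6, t #9); then K (s #9, t #10); then K (s #10, t #11); then Z (s #11, t #12); then Z (s #12, t #13). dp[13][13] = 9 confirms this is the maximum.

9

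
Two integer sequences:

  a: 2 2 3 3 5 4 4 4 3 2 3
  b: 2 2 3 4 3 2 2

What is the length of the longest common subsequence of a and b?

Pick 2 [1,1], then 2 [2,2], then 3 [4,3], then 4 [8,4], then 3 [9,5], then 2 [10,7]; all 6 values appear in both, in order, and the DP table's final entry dp[11][7] is also 6, so no common subsequence is longer.

6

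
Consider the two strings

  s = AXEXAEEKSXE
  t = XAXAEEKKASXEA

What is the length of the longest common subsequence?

Match A (s #1, t #2); then X (s #4, t #3); then A (s #5, t #4); then E (s #6, t #5); then E (s #7, t #6); then K (s #8, t #8); then S (s #9, t #10); then X (s #10, t #11); then E (s #11, t #12) — 9 characters in the same relative order in both. Since dp[11][13] = 9, nothing longer is possible.

9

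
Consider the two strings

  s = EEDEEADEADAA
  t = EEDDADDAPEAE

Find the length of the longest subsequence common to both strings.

Let dp[i][j] be the LCS length of the first i characters of s and the first j characters of t. dp[i][j] = dp[i-1][j-1]+1 when the i-th and j-th characters match, else max(dp[i-1][j], dp[i][j-1]).
    ·  E  E  D  D  A  D  D  A  P  E  A  E
 ·  0  0  0  0  0  0  0  0  0  0  0  0  0
 E  0  1  1  1  1  1  1  1  1  1  1  1  1
 E  0  1  2  2  2  2  2  2  2  2  2  2  2
 D  0  1  2  3  3  3  3  3  3  3  3  3  3
 E  0  1  2  3  3  3  3  3  3  3  4  4  4
 E  0  1  2  3  3  3  3  3  3  3  4  4  5
 A  0  1  2  3  3  4  4  4  4  4  4  5  5
 D  0  1  2  3  4  4  5  5  5  5  5  5  5
 E  0  1  2  3  4  4  5  5  5  5  6  6  6
 A  0  1  2  3  4  5  5  5  6  6  6  7  7
 D  0  1  2  3  4  5  6  6  6  6  6  7  7
 A  0  1  2  3  4  5  6  6  7  7  7  7  7
 A  0  1  2  3  4  5  6  6  7  7  7  8  8
dp[12][12] = 8. One LCS (by backtracking along matches): EEDADDAA.

8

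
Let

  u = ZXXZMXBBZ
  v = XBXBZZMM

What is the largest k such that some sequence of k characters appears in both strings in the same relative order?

Pick X at u[2]=v[1]; then X at u[3]=v[3]; then Z at u[4]=v[6]; then M at u[5]=v[8]; all 4 characters appear in both, in order. The LCS DP gives dp[9][8] = 4, so this is optimal.

4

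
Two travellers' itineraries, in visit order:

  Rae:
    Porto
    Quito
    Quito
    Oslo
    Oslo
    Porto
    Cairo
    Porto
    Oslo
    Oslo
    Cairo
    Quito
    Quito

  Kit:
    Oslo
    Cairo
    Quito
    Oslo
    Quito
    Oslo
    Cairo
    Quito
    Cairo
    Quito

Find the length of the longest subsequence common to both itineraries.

One common subsequence of length 7: Oslo (Rae #5, Kit #1), Cairo (Rae #7, Kit #2), Oslo (Rae #9, Kit #4), Oslo (Rae #10, Kit #6), Cairo (Rae #11, Kit #7), Quito (Rae #12, Kit #8), Quito (Rae #13, Kit #10). Since dp[13][10] = 7, nothing longer is possible.

7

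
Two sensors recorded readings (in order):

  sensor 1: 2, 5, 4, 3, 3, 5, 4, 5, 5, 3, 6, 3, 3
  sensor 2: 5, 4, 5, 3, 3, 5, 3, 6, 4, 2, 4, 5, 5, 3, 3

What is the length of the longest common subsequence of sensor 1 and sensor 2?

10

One common subsequence of length 10: 5 [2,1] → 4 [3,2] → 3 [4,4] → 3 [5,5] → 5 [6,6] → 4 [7,11] → 5 [8,12] → 5 [9,13] → 3 [12,14] → 3 [13,15]. Since dp[13][15] = 10, nothing longer is possible.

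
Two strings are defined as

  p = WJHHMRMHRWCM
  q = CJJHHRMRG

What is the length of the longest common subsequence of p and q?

Let dp[i][j] be the LCS length of the first i characters of p and the first j characters of q. dp[i][j] = dp[i-1][j-1]+1 when the i-th and j-th characters match, else max(dp[i-1][j], dp[i][j-1]).
    ·  C  J  J  H  H  R  M  R  G
 ·  0  0  0  0  0  0  0  0  0  0
 W  0  0  0  0  0  0  0  0  0  0
 J  0  0  1  1  1  1  1  1  1  1
 H  0  0  1  1  2  2  2  2  2  2
 H  0  0  1  1  2  3  3  3  3  3
 M  0  0  1  1  2  3  3  4  4  4
 R  0  0  1  1  2  3  4  4  5  5
 M  0  0  1  1  2  3  4  5  5  5
 H  0  0  1  1  2  3  4  5  5  5
 R  0  0  1  1  2  3  4  5  6  6
 W  0  0  1  1  2  3  4  5  6  6
 C  0  1  1  1  2  3  4  5  6  6
 M  0  1  1  1  2  3  4  5  6  6
dp[12][9] = 6. One LCS (by backtracking along matches): JHHRMR.

6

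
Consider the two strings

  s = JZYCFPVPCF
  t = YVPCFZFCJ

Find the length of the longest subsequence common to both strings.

5

Let dp[i][j] be the LCS length of the first i characters of s and the first j characters of t. dp[i][j] = dp[i-1][j-1]+1 when the i-th and j-th characters match, else max(dp[i-1][j], dp[i][j-1]).
    ·  Y  V  P  C  F  Z  F  C  J
 ·  0  0  0  0  0  0  0  0  0  0
 J  0  0  0  0  0  0  0  0  0  1
 Z  0  0  0  0  0  0  1  1  1  1
 Y  0  1  1  1  1  1  1  1  1  1
 C  0  1  1  1  2  2  2  2  2  2
 F  0  1  1  1  2  3  3  3  3  3
 P  0  1  1  2  2  3  3  3  3  3
 V  0  1  2  2  2  3  3  3  3  3
 P  0  1  2  3  3  3  3  3  3  3
 C  0  1  2  3  4  4  4  4  4  4
 F  0  1  2  3  4  5  5  5  5  5
dp[10][9] = 5. One LCS (by backtracking along matches): YVPCF.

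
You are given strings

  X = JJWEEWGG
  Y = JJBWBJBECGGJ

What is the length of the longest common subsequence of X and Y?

Let dp[i][j] be the LCS length of the first i characters of X and the first j characters of Y. dp[i][j] = dp[i-1][j-1]+1 when the i-th and j-th characters match, else max(dp[i-1][j], dp[i][j-1]).
    ·  J  J  B  W  B  J  B  E  C  G  G  J
 ·  0  0  0  0  0  0  0  0  0  0  0  0  0
 J  0  1  1  1  1  1  1  1  1  1  1  1  1
 J  0  1  2  2  2  2  2  2  2  2  2  2  2
 W  0  1  2  2  3  3  3  3  3  3  3  3  3
 E  0  1  2  2  3  3  3  3  4  4  4  4  4
 E  0  1  2  2  3  3  3  3  4  4  4  4  4
 W  0  1  2  2  3  3  3  3  4  4  4  4  4
 G  0  1  2  2  3  3  3  3  4  4  5  5  5
 G  0  1  2  2  3  3  3  3  4  4  5  6  6
dp[8][12] = 6. One LCS (by backtracking along matches): JJWEGG.

6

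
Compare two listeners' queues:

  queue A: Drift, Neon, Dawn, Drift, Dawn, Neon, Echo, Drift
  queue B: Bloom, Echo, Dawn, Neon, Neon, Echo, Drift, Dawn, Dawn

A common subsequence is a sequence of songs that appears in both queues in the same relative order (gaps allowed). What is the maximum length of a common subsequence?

Taking Neon (queue A #2, queue B #4), Neon (queue A #6, queue B #5), Echo (queue A #7, queue B #6), Drift (queue A #8, queue B #7) gives a common subsequence of length 4. The LCS DP gives dp[8][9] = 4, so this is optimal.

4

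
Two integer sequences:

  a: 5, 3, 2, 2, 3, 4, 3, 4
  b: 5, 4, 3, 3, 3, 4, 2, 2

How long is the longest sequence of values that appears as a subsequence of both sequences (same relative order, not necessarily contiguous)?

Let dp[i][j] be the LCS length of the first i values of a and the first j values of b. dp[i][j] = dp[i-1][j-1]+1 when the i-th and j-th values match, else max(dp[i-1][j], dp[i][j-1]).
    ·  5  4  3  3  3  4  2  2
 ·  0  0  0  0  0  0  0  0  0
 5  0  1  1  1  1  1  1  1  1
 3  0  1  1  2  2  2  2  2  2
 2  0  1  1  2  2  2  2  3  3
 2  0  1  1  2  2  2  2  3  4
 3  0  1  1  2  3  3  3  3  4
 4  0  1  2  2  3  3  4  4  4
 3  0  1  2  3  3  4  4  4  4
 4  0  1  2  3  3  4  5  5  5
dp[8][8] = 5. One LCS (by backtracking along matches): 5, 3, 3, 3, 4.

5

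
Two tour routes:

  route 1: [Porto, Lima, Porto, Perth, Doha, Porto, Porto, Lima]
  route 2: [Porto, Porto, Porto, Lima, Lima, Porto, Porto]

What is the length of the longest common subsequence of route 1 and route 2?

4

Pick Porto [1,3], Lima [2,5], Porto [6,6], Porto [7,7]; all 4 stops appear in both, in order. Since dp[8][7] = 4, nothing longer is possible.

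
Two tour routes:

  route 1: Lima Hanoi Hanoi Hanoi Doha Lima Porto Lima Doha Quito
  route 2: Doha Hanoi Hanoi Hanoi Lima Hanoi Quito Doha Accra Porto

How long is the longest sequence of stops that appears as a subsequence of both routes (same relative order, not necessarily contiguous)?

5

One common subsequence of length 5: Hanoi [2,3], Hanoi [3,4], Hanoi [4,6], Doha [5,8], Porto [7,10]. dp[10][10] = 5 confirms this is the maximum.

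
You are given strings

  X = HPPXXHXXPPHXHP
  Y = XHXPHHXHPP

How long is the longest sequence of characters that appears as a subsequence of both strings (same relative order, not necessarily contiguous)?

One common subsequence of length 8: X at X[5]=Y[1] → H at X[6]=Y[2] → X at X[8]=Y[3] → P at X[9]=Y[4] → H at X[11]=Y[6] → X at X[12]=Y[7] → H at X[13]=Y[8] → P at X[14]=Y[10]. Since dp[14][10] = 8, nothing longer is possible.

8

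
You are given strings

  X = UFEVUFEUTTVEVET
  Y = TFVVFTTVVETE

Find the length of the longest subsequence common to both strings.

One common subsequence of length 9: F (X #2, Y #2), then V (X #4, Y #4), then F (X #6, Y #5), then T (X #9, Y #6), then T (X #10, Y #7), then V (X #11, Y #8), then V (X #13, Y #9), then E (X #14, Y #10), then T (X #15, Y #11), and the DP table's final entry dp[15][12] is also 9, so no common subsequence is longer.

9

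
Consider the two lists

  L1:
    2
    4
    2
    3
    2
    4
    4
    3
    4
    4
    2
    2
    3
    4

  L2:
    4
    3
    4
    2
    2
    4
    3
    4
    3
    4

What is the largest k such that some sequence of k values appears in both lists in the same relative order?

One common subsequence of length 8: 4 at L1[2]=L2[3]; then 2 at L1[3]=L2[4]; then 2 at L1[5]=L2[5]; then 4 at L1[7]=L2[6]; then 3 at L1[8]=L2[7]; then 4 at L1[10]=L2[8]; then 3 at L1[13]=L2[9]; then 4 at L1[14]=L2[10], and the DP table's final entry dp[14][10] is also 8, so no common subsequence is longer.

8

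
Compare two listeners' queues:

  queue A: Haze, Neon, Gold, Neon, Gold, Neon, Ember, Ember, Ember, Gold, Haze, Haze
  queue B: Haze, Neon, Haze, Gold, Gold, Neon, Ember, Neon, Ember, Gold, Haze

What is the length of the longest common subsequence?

9

One common subsequence of length 9: Haze [1,1], then Neon [2,2], then Gold [3,4], then Gold [5,5], then Neon [6,6], then Ember [7,7], then Ember [9,9], then Gold [10,10], then Haze [12,11]. Since dp[12][11] = 9, nothing longer is possible.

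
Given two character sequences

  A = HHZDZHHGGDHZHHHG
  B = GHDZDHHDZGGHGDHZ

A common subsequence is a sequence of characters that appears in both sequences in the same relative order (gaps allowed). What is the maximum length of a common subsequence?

10

Pick H at A[1]=B[2], then Z at A[3]=B[4], then D at A[4]=B[5], then H at A[6]=B[6], then H at A[7]=B[7], then G at A[8]=B[11], then G at A[9]=B[13], then D at A[10]=B[14], then H at A[11]=B[15], then Z at A[12]=B[16]; all 10 characters appear in both, in order. dp[16][16] = 10 confirms this is the maximum.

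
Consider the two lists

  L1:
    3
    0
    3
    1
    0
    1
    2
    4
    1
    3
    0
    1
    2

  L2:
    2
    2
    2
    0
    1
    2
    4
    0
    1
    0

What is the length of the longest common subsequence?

Pick 0 (L1 #5, L2 #4), 1 (L1 #6, L2 #5), 2 (L1 #7, L2 #6), 4 (L1 #8, L2 #7), 1 (L1 #9, L2 #9), 0 (L1 #11, L2 #10); all 6 values appear in both, in order. Since dp[13][10] = 6, nothing longer is possible.

6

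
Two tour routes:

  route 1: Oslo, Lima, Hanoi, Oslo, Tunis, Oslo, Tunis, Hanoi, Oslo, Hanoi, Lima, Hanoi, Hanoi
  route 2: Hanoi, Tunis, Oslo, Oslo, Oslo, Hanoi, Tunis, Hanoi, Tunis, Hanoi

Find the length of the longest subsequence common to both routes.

7

One common subsequence of length 7: Hanoi [3,1] → Oslo [4,3] → Oslo [6,4] → Oslo [9,5] → Hanoi [10,6] → Hanoi [12,8] → Hanoi [13,10]. Since dp[13][10] = 7, nothing longer is possible.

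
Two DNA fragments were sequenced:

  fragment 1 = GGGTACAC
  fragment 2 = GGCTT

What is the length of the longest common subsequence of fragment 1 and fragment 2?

3

Let dp[i][j] be the LCS length of the first i bases of fragment 1 and the first j bases of fragment 2. dp[i][j] = dp[i-1][j-1]+1 when the i-th and j-th bases match, else max(dp[i-1][j], dp[i][j-1]).
    ·  G  G  C  T  T
 ·  0  0  0  0  0  0
 G  0  1  1  1  1  1
 G  0  1  2  2  2  2
 G  0  1  2  2  2  2
 T  0  1  2  2  3  3
 A  0  1  2  2  3  3
 C  0  1  2  3  3  3
 A  0  1  2  3  3  3
 C  0  1  2  3  3  3
dp[8][5] = 3. One LCS (by backtracking along matches): GGT.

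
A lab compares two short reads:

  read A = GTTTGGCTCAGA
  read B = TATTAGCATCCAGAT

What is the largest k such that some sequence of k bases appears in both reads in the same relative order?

10

Taking T at read A[2]=read B[1], T at read A[3]=read B[3], T at read A[4]=read B[4], G at read A[6]=read B[6], C at read A[7]=read B[7], T at read A[8]=read B[9], C at read A[9]=read B[11], A at read A[10]=read B[12], G at read A[11]=read B[13], A at read A[12]=read B[14] gives a common subsequence of length 10. dp[12][15] = 10 confirms this is the maximum.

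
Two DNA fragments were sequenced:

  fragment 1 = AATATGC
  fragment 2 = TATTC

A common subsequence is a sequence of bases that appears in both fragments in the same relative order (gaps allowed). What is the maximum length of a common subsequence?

Match A (fragment 1 #2, fragment 2 #2), T (fragment 1 #3, fragment 2 #3), T (fragment 1 #5, fragment 2 #4), C (fragment 1 #7, fragment 2 #5) — 4 bases in the same relative order in both, and the DP table's final entry dp[7][5] is also 4, so no common subsequence is longer.

4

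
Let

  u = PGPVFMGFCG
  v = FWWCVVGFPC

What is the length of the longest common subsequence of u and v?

Let dp[i][j] be the LCS length of the first i characters of u and the first j characters of v. dp[i][j] = dp[i-1][j-1]+1 when the i-th and j-th characters match, else max(dp[i-1][j], dp[i][j-1]).
    ·  F  W  W  C  V  V  G  F  P  C
 ·  0  0  0  0  0  0  0  0  0  0  0
 P  0  0  0  0  0  0  0  0  0  1  1
 G  0  0  0  0  0  0  0  1  1  1  1
 P  0  0  0  0  0  0  0  1  1  2  2
 V  0  0  0  0  0  1  1  1  1  2  2
 F  0  1  1  1  1  1  1  1  2  2  2
 M  0  1  1  1  1  1  1  1  2  2  2
 G  0  1  1  1  1  1  1  2  2  2  2
 F  0  1  1  1  1  1  1  2  3  3  3
 C  0  1  1  1  2  2  2  2  3  3  4
 G  0  1  1  1  2  2  2  3  3  3  4
dp[10][10] = 4. One LCS (by backtracking along matches): VGFC.

4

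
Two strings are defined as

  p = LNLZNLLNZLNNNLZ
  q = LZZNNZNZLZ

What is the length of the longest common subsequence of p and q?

Let dp[i][j] be the LCS length of the first i characters of p and the first j characters of q. dp[i][j] = dp[i-1][j-1]+1 when the i-th and j-th characters match, else max(dp[i-1][j], dp[i][j-1]).
    ·  L  Z  Z  N  N  Z  N  Z  L  Z
 ·  0  0  0  0  0  0  0  0  0  0  0
 L  0  1  1  1  1  1  1  1  1  1  1
 N  0  1  1  1  2  2  2  2  2  2  2
 L  0  1  1  1  2  2  2  2  2  3  3
 Z  0  1  2  2  2  2  3  3  3  3  4
 N  0  1  2  2  3  3  3  4  4  4  4
 L  0  1  2  2  3  3  3  4  4  5  5
 L  0  1  2  2  3  3  3  4  4  5  5
 N  0  1  2  2  3  4  4  4  4  5  5
 Z  0  1  2  3  3  4  5  5  5  5  6
 L  0  1  2  3  3  4  5  5  5  6  6
 N  0  1  2  3  4  4  5  6  6  6  6
 N  0  1  2  3  4  5  5  6  6  6  6
 N  0  1  2  3  4  5  5  6  6  6  6
 L  0  1  2  3  4  5  5  6  6  7  7
 Z  0  1  2  3  4  5  6  6  7  7  8
dp[15][10] = 8. One LCS (by backtracking along matches): LZNNZNLZ.

8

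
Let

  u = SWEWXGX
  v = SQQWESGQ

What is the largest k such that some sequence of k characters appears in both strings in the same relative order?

Let dp[i][j] be the LCS length of the first i characters of u and the first j characters of v. dp[i][j] = dp[i-1][j-1]+1 when the i-th and j-th characters match, else max(dp[i-1][j], dp[i][j-1]).
    ·  S  Q  Q  W  E  S  G  Q
 ·  0  0  0  0  0  0  0  0  0
 S  0  1  1  1  1  1  1  1  1
 W  0  1  1  1  2  2  2  2  2
 E  0  1  1  1  2  3  3  3  3
 W  0  1  1  1  2  3  3  3  3
 X  0  1  1  1  2  3  3  3  3
 G  0  1  1  1  2  3  3  4  4
 X  0  1  1  1  2  3  3  4  4
dp[7][8] = 4. One LCS (by backtracking along matches): SWEG.

4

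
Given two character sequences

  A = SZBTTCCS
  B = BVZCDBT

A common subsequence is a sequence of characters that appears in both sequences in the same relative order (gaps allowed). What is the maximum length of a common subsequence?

3

Let dp[i][j] be the LCS length of the first i characters of A and the first j characters of B. dp[i][j] = dp[i-1][j-1]+1 when the i-th and j-th characters match, else max(dp[i-1][j], dp[i][j-1]).
    ·  B  V  Z  C  D  B  T
 ·  0  0  0  0  0  0  0  0
 S  0  0  0  0  0  0  0  0
 Z  0  0  0  1  1  1  1  1
 B  0  1  1  1  1  1  2  2
 T  0  1  1  1  1  1  2  3
 T  0  1  1  1  1  1  2  3
 C  0  1  1  1  2  2  2  3
 C  0  1  1  1  2  2  2  3
 S  0  1  1  1  2  2  2  3
dp[8][7] = 3. One LCS (by backtracking along matches): ZBT.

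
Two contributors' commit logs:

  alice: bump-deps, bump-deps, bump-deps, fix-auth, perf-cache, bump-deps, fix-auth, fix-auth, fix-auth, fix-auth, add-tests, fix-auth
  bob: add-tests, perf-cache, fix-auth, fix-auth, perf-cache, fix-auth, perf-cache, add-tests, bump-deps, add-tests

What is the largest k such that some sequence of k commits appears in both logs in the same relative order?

5

Pick perf-cache at alice[5]=bob[2], then fix-auth at alice[7]=bob[3], then fix-auth at alice[8]=bob[4], then fix-auth at alice[9]=bob[6], then add-tests at alice[11]=bob[10]; all 5 commits appear in both, in order, and the DP table's final entry dp[12][10] is also 5, so no common subsequence is longer.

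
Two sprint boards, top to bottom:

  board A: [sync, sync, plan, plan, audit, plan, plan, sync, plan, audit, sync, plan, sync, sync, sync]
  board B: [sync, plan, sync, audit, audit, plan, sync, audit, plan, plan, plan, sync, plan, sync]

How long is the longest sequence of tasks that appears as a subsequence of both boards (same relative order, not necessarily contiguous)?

One common subsequence of length 10: sync [1,1], then sync [2,3], then plan [3,6], then audit [5,8], then plan [6,9], then plan [7,10], then plan [9,11], then sync [11,12], then plan [12,13], then sync [15,14], and the DP table's final entry dp[15][14] is also 10, so no common subsequence is longer.

10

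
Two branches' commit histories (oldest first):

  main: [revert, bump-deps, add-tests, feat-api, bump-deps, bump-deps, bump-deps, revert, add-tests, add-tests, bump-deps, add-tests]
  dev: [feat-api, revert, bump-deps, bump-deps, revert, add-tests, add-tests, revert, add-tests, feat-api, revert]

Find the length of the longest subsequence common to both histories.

7

One common subsequence of length 7: revert (main #1, dev #2), then bump-deps (main #6, dev #3), then bump-deps (main #7, dev #4), then revert (main #8, dev #5), then add-tests (main #9, dev #6), then add-tests (main #10, dev #7), then add-tests (main #12, dev #9). The LCS DP gives dp[12][11] = 7, so this is optimal.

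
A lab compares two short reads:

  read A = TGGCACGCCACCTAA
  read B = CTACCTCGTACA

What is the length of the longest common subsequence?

Pick T at read A[1]=read B[2], A at read A[5]=read B[3], C at read A[6]=read B[4], C at read A[8]=read B[5], C at read A[9]=read B[7], A at read A[10]=read B[10], C at read A[12]=read B[11], A at read A[15]=read B[12]; all 8 bases appear in both, in order. Since dp[15][12] = 8, nothing longer is possible.

8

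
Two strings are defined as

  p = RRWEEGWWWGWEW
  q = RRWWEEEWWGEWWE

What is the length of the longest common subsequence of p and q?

10

One common subsequence of length 10: R [1,1]; then R [2,2]; then W [3,4]; then E [4,6]; then E [5,7]; then W [7,8]; then W [8,9]; then W [9,12]; then W [11,13]; then E [12,14]. The LCS DP gives dp[13][14] = 10, so this is optimal.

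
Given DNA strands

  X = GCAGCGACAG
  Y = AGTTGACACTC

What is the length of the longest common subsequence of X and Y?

Let dp[i][j] be the LCS length of the first i bases of X and the first j bases of Y. dp[i][j] = dp[i-1][j-1]+1 when the i-th and j-th bases match, else max(dp[i-1][j], dp[i][j-1]).
    ·  A  G  T  T  G  A  C  A  C  T  C
 ·  0  0  0  0  0  0  0  0  0  0  0  0
 G  0  0  1  1  1  1  1  1  1  1  1  1
 C  0  0  1  1  1  1  1  2  2  2  2  2
 A  0  1  1  1  1  1  2  2  3  3  3  3
 G  0  1  2  2  2  2  2  2  3  3  3  3
 C  0  1  2  2  2  2  2  3  3  4  4  4
 G  0  1  2  2  2  3  3  3  3  4  4  4
 A  0  1  2  2  2  3  4  4  4  4  4  4
 C  0  1  2  2  2  3  4  5  5  5  5  5
 A  0  1  2  2  2  3  4  5  6  6  6  6
 G  0  1  2  2  2  3  4  5  6  6  6  6
dp[10][11] = 6. One LCS (by backtracking along matches): AGGACA.

6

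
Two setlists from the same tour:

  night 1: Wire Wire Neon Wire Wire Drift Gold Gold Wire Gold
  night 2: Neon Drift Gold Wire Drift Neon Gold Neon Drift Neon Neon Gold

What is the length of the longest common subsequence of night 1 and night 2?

5

Match Neon (night 1 #3, night 2 #1) → Wire (night 1 #5, night 2 #4) → Drift (night 1 #6, night 2 #5) → Gold (night 1 #7, night 2 #7) → Gold (night 1 #10, night 2 #12) — 5 songs in the same relative order in both, and the DP table's final entry dp[10][12] is also 5, so no common subsequence is longer.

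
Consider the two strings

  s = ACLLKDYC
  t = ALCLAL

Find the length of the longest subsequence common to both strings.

Match A at s[1]=t[1]; then C at s[2]=t[3]; then L at s[3]=t[4]; then L at s[4]=t[6] — 4 characters in the same relative order in both. Since dp[8][6] = 4, nothing longer is possible.

4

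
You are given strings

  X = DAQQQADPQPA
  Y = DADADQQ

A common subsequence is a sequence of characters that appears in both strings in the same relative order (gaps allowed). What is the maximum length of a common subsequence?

5

Match D (X #1, Y #1); then A (X #2, Y #2); then A (X #6, Y #4); then D (X #7, Y #5); then Q (X #9, Y #7) — 5 characters in the same relative order in both. The LCS DP gives dp[11][7] = 5, so this is optimal.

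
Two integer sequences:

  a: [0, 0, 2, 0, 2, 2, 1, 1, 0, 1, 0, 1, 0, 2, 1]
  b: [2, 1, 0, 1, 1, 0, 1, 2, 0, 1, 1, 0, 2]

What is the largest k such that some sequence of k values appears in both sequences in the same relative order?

Pick 2 [3,1], then 0 [4,3], then 1 [7,4], then 1 [8,5], then 0 [9,6], then 1 [10,7], then 0 [11,9], then 1 [12,11], then 0 [13,12], then 2 [14,13]; all 10 values appear in both, in order. Since dp[15][13] = 10, nothing longer is possible.

10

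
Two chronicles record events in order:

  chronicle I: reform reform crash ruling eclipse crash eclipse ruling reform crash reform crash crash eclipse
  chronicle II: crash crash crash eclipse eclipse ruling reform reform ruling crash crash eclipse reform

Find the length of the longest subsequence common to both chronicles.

Match crash (chronicle I #3, chronicle II #3), then eclipse (chronicle I #5, chronicle II #4), then eclipse (chronicle I #7, chronicle II #5), then ruling (chronicle I #8, chronicle II #6), then reform (chronicle I #9, chronicle II #7), then reform (chronicle I #11, chronicle II #8), then crash (chronicle I #12, chronicle II #10), then crash (chronicle I #13, chronicle II #11), then eclipse (chronicle I #14, chronicle II #12) — 9 events in the same relative order in both. dp[14][13] = 9 confirms this is the maximum.

9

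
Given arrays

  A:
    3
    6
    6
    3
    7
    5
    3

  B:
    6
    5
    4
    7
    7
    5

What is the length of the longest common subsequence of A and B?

3

Let dp[i][j] be the LCS length of the first i values of A and the first j values of B. dp[i][j] = dp[i-1][j-1]+1 when the i-th and j-th values match, else max(dp[i-1][j], dp[i][j-1]).
    ·  6  5  4  7  7  5
 ·  0  0  0  0  0  0  0
 3  0  0  0  0  0  0  0
 6  0  1  1  1  1  1  1
 6  0  1  1  1  1  1  1
 3  0  1  1  1  1  1  1
 7  0  1  1  1  2  2  2
 5  0  1  2  2  2  2  3
 3  0  1  2  2  2  2  3
dp[7][6] = 3. One LCS (by backtracking along matches): 6, 7, 5.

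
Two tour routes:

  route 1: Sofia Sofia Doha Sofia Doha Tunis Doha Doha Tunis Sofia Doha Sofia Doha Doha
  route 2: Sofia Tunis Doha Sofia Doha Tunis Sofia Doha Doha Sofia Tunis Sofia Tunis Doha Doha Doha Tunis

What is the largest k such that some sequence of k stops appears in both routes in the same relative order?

One common subsequence of length 12: Sofia at route 1[1]=route 2[1], then Doha at route 1[3]=route 2[3], then Sofia at route 1[4]=route 2[4], then Doha at route 1[5]=route 2[5], then Tunis at route 1[6]=route 2[6], then Doha at route 1[7]=route 2[8], then Doha at route 1[8]=route 2[9], then Tunis at route 1[9]=route 2[11], then Sofia at route 1[10]=route 2[12], then Doha at route 1[11]=route 2[14], then Doha at route 1[13]=route 2[15], then Doha at route 1[14]=route 2[16], and the DP table's final entry dp[14][17] is also 12, so no common subsequence is longer.

12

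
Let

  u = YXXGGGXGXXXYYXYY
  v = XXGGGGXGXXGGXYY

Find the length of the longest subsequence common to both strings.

12

Taking X at u[2]=v[1], X at u[3]=v[2], G at u[4]=v[4], G at u[5]=v[5], G at u[6]=v[6], X at u[7]=v[7], G at u[8]=v[8], X at u[9]=v[9], X at u[10]=v[10], X at u[14]=v[13], Y at u[15]=v[14], Y at u[16]=v[15] gives a common subsequence of length 12. Since dp[16][15] = 12, nothing longer is possible.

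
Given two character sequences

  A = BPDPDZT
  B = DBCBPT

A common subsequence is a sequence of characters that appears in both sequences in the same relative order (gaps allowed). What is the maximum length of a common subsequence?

3

Pick B (A #1, B #4), then P (A #4, B #5), then T (A #7, B #6); all 3 characters appear in both, in order. The LCS DP gives dp[7][6] = 3, so this is optimal.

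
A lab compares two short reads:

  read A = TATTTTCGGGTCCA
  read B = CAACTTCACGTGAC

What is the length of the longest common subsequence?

7

One common subsequence of length 7: A at read A[2]=read B[3], T at read A[3]=read B[5], T at read A[4]=read B[6], C at read A[7]=read B[9], G at read A[8]=read B[10], G at read A[9]=read B[12], C at read A[13]=read B[14]. Since dp[14][14] = 7, nothing longer is possible.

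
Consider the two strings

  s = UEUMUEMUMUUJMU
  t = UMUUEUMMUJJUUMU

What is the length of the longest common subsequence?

10

Pick U [1,4], E [2,5], U [3,6], M [4,7], M [7,8], U [8,9], U [10,12], U [11,13], M [13,14], U [14,15]; all 10 characters appear in both, in order. Since dp[14][15] = 10, nothing longer is possible.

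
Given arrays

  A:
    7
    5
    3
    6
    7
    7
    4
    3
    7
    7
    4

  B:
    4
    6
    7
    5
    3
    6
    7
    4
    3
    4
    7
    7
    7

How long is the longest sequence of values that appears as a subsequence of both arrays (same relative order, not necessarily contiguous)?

One common subsequence of length 9: 7 at A[1]=B[3], 5 at A[2]=B[4], 3 at A[3]=B[5], 6 at A[4]=B[6], 7 at A[6]=B[7], 4 at A[7]=B[8], 3 at A[8]=B[9], 7 at A[9]=B[12], 7 at A[10]=B[13]. The LCS DP gives dp[11][13] = 9, so this is optimal.

9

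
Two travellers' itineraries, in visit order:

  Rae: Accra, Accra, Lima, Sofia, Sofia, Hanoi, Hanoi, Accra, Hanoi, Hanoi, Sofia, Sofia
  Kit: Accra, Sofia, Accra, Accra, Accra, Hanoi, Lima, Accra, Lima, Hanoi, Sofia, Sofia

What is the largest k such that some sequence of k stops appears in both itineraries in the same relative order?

7

Match Accra (Rae #1, Kit #4), Accra (Rae #2, Kit #5), Lima (Rae #3, Kit #7), Accra (Rae #8, Kit #8), Hanoi (Rae #10, Kit #10), Sofia (Rae #11, Kit #11), Sofia (Rae #12, Kit #12) — 7 stops in the same relative order in both, and the DP table's final entry dp[12][12] is also 7, so no common subsequence is longer.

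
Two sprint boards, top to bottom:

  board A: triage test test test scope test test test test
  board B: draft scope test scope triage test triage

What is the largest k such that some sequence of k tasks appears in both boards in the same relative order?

3

One common subsequence of length 3: test at board A[4]=board B[3], then scope at board A[5]=board B[4], then test at board A[6]=board B[6]. The LCS DP gives dp[9][7] = 3, so this is optimal.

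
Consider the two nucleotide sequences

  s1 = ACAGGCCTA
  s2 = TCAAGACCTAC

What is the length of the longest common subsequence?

7

Let dp[i][j] be the LCS length of the first i bases of s1 and the first j bases of s2. dp[i][j] = dp[i-1][j-1]+1 when the i-th and j-th bases match, else max(dp[i-1][j], dp[i][j-1]).
    ·  T  C  A  A  G  A  C  C  T  A  C
 ·  0  0  0  0  0  0  0  0  0  0  0  0
 A  0  0  0  1  1  1  1  1  1  1  1  1
 C  0  0  1  1  1  1  1  2  2  2  2  2
 A  0  0  1  2  2  2  2  2  2  2  3  3
 G  0  0  1  2  2  3  3  3  3  3  3  3
 G  0  0  1  2  2  3  3  3  3  3  3  3
 C  0  0  1  2  2  3  3  4  4  4  4  4
 C  0  0  1  2  2  3  3  4  5  5  5  5
 T  0  1  1  2  2  3  3  4  5  6  6  6
 A  0  1  1  2  3  3  4  4  5  6  7  7
dp[9][11] = 7. One LCS (by backtracking along matches): AAGCCTA.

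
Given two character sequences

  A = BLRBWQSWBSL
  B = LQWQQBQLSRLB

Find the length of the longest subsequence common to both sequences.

Let dp[i][j] be the LCS length of the first i characters of A and the first j characters of B. dp[i][j] = dp[i-1][j-1]+1 when the i-th and j-th characters match, else max(dp[i-1][j], dp[i][j-1]).
    ·  L  Q  W  Q  Q  B  Q  L  S  R  L  B
 ·  0  0  0  0  0  0  0  0  0  0  0  0  0
 B  0  0  0  0  0  0  1  1  1  1  1  1  1
 L  0  1  1  1  1  1  1  1  2  2  2  2  2
 R  0  1  1  1  1  1  1  1  2  2  3  3  3
 B  0  1  1  1  1  1  2  2  2  2  3  3  4
 W  0  1  1  2  2  2  2  2  2  2  3  3  4
 Q  0  1  2  2  3  3  3  3  3  3  3  3  4
 S  0  1  2  2  3  3  3  3  3  4  4  4  4
 W  0  1  2  3  3  3  3  3  3  4  4  4  4
 B  0  1  2  3  3  3  4  4  4  4  4  4  5
 S  0  1  2  3  3  3  4  4  4  5  5  5  5
 L  0  1  2  3  3  3  4  4  5  5  5  6  6
dp[11][12] = 6. One LCS (by backtracking along matches): LWQBSL.

6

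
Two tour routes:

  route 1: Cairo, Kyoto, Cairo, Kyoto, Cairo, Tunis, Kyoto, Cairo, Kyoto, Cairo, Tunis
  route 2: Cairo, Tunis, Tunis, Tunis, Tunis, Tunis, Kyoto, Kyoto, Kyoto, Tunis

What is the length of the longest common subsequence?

5

Pick Cairo (route 1 #1, route 2 #1) → Kyoto (route 1 #4, route 2 #7) → Kyoto (route 1 #7, route 2 #8) → Kyoto (route 1 #9, route 2 #9) → Tunis (route 1 #11, route 2 #10); all 5 stops appear in both, in order. dp[11][10] = 5 confirms this is the maximum.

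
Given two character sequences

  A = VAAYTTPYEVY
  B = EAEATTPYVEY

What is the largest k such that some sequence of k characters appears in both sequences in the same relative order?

8

Let dp[i][j] be the LCS length of the first i characters of A and the first j characters of B. dp[i][j] = dp[i-1][j-1]+1 when the i-th and j-th characters match, else max(dp[i-1][j], dp[i][j-1]).
    ·  E  A  E  A  T  T  P  Y  V  E  Y
 ·  0  0  0  0  0  0  0  0  0  0  0  0
 V  0  0  0  0  0  0  0  0  0  1  1  1
 A  0  0  1  1  1  1  1  1  1  1  1  1
 A  0  0  1  1  2  2  2  2  2  2  2  2
 Y  0  0  1  1  2  2  2  2  3  3  3  3
 T  0  0  1  1  2  3  3  3  3  3  3  3
 T  0  0  1  1  2  3  4  4  4  4  4  4
 P  0  0  1  1  2  3  4  5  5  5  5  5
 Y  0  0  1  1  2  3  4  5  6  6  6  6
 E  0  1  1  2  2  3  4  5  6  6  7  7
 V  0  1  1  2  2  3  4  5  6  7  7  7
 Y  0  1  1  2  2  3  4  5  6  7  7  8
dp[11][11] = 8. One LCS (by backtracking along matches): AATTPYEY.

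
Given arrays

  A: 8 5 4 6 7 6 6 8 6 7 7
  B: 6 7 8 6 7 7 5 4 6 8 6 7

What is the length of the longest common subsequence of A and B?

Match 8 (A #1, B #3), 5 (A #2, B #7), 4 (A #3, B #8), 6 (A #7, B #9), 8 (A #8, B #10), 6 (A #9, B #11), 7 (A #11, B #12) — 7 values in the same relative order in both. The LCS DP gives dp[11][12] = 7, so this is optimal.

7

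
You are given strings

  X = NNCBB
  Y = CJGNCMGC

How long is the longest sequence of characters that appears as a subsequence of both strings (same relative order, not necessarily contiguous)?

Pick N [1,4] → C [3,8]; all 2 characters appear in both, in order. The LCS DP gives dp[5][8] = 2, so this is optimal.

2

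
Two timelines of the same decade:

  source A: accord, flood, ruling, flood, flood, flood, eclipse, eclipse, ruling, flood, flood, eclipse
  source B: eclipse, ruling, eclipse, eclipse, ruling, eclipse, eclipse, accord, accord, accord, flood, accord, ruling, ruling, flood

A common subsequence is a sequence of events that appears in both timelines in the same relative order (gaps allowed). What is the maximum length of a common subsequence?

6

One common subsequence of length 6: ruling [3,2]; then eclipse [7,3]; then eclipse [8,4]; then ruling [9,5]; then flood [10,11]; then flood [11,15]. dp[12][15] = 6 confirms this is the maximum.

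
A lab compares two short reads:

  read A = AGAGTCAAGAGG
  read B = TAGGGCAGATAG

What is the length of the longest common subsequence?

Let dp[i][j] be the LCS length of the first i bases of read A and the first j bases of read B. dp[i][j] = dp[i-1][j-1]+1 when the i-th and j-th bases match, else max(dp[i-1][j], dp[i][j-1]).
    ·  T  A  G  G  G  C  A  G  A  T  A  G
 ·  0  0  0  0  0  0  0  0  0  0  0  0  0
 A  0  0  1  1  1  1  1  1  1  1  1  1  1
 G  0  0  1  2  2  2  2  2  2  2  2  2  2
 A  0  0  1  2  2  2  2  3  3  3  3  3  3
 G  0  0  1  2  3  3  3  3  4  4  4  4  4
 T  0  1  1  2  3  3  3  3  4  4  5  5  5
 C  0  1  1  2  3  3  4  4  4  4  5  5  5
 A  0  1  2  2  3  3  4  5  5  5  5  6  6
 A  0  1  2  2  3  3  4  5  5  6  6  6  6
 G  0  1  2  3  3  4  4  5  6  6  6  6  7
 A  0  1  2  3  3  4  4  5  6  7  7  7  7
 G  0  1  2  3  4  4  4  5  6  7  7  7  8
 G  0  1  2  3  4  5  5  5  6  7  7  7  8
dp[12][12] = 8. One LCS (by backtracking along matches): AGGCAAAG.

8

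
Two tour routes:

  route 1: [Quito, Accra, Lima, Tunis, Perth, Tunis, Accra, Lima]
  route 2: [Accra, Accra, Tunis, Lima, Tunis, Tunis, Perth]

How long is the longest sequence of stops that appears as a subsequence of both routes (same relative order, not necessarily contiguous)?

4

One common subsequence of length 4: Accra [2,2], then Lima [3,4], then Tunis [4,6], then Perth [5,7]. dp[8][7] = 4 confirms this is the maximum.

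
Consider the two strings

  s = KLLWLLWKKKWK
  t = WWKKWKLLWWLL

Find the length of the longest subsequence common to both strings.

6

Let dp[i][j] be the LCS length of the first i characters of s and the first j characters of t. dp[i][j] = dp[i-1][j-1]+1 when the i-th and j-th characters match, else max(dp[i-1][j], dp[i][j-1]).
    ·  W  W  K  K  W  K  L  L  W  W  L  L
 ·  0  0  0  0  0  0  0  0  0  0  0  0  0
 K  0  0  0  1  1  1  1  1  1  1  1  1  1
 L  0  0  0  1  1  1  1  2  2  2  2  2  2
 L  0  0  0  1  1  1  1  2  3  3  3  3  3
 W  0  1  1  1  1  2  2  2  3  4  4  4  4
 L  0  1  1  1  1  2  2  3  3  4  4  5  5
 L  0  1  1  1  1  2  2  3  4  4  4  5  6
 W  0  1  2  2  2  2  2  3  4  5  5  5  6
 K  0  1  2  3  3  3  3  3  4  5  5  5  6
 K  0  1  2  3  4  4  4  4  4  5  5  5  6
 K  0  1  2  3  4  4  5  5  5  5  5  5  6
 W  0  1  2  3  4  5  5  5  5  6  6  6  6
 K  0  1  2  3  4  5  6  6  6  6  6  6  6
dp[12][12] = 6. One LCS (by backtracking along matches): KLLWLL.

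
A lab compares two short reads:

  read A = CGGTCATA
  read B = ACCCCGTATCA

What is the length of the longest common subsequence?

Pick C at read A[1]=read B[5]; then G at read A[3]=read B[6]; then T at read A[4]=read B[7]; then A at read A[6]=read B[8]; then T at read A[7]=read B[9]; then A at read A[8]=read B[11]; all 6 bases appear in both, in order. The LCS DP gives dp[8][11] = 6, so this is optimal.

6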